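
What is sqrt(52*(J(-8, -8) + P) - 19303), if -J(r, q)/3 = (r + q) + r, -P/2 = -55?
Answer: I*sqrt(9839) ≈ 99.192*I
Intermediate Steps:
P = 110 (P = -2*(-55) = 110)
J(r, q) = -6*r - 3*q (J(r, q) = -3*((r + q) + r) = -3*((q + r) + r) = -3*(q + 2*r) = -6*r - 3*q)
sqrt(52*(J(-8, -8) + P) - 19303) = sqrt(52*((-6*(-8) - 3*(-8)) + 110) - 19303) = sqrt(52*((48 + 24) + 110) - 19303) = sqrt(52*(72 + 110) - 19303) = sqrt(52*182 - 19303) = sqrt(9464 - 19303) = sqrt(-9839) = I*sqrt(9839)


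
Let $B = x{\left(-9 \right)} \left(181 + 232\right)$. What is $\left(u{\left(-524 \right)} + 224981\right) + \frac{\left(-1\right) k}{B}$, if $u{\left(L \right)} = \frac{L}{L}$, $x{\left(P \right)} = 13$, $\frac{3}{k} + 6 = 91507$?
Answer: $\frac{110526652685355}{491268869} \approx 2.2498 \cdot 10^{5}$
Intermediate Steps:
$k = \frac{3}{91501}$ ($k = \frac{3}{-6 + 91507} = \frac{3}{91501} \approx 3.2787 \cdot 10^{-5}$)
$B = 5369$ ($B = 13 \left(181 + 232\right) = 13 \cdot 413 = 5369$)
$u{\left(L \right)} = 1$
$\left(u{\left(-524 \right)} + 224981\right) + \frac{\left(-1\right) k}{B} = \left(1 + 224981\right) + \frac{\left(-1\right) \frac{3}{91501}}{5369} = 224982 - \frac{3}{491268869} = \frac{110526652685355}{491268869}$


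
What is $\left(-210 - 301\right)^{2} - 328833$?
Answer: $-67712$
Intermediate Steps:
$\left(-210 - 301\right)^{2} - 328833 = \left(-511\right)^{2} - 328833 = 261121 - 328833 = -67712$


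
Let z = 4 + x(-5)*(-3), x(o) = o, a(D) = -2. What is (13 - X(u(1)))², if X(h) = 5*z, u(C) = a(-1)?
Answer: 6724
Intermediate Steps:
u(C) = -2
z = 19 (z = 4 - 5*(-3) = 4 + 15 = 19)
X(h) = 95 (X(h) = 5*19 = 95)
(13 - X(u(1)))² = (13 - 1*95)² = (13 - 95)² = (-82)² = 6724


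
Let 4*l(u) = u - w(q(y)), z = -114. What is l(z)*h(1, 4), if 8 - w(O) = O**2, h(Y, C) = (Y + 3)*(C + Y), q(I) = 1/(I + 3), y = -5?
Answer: -2435/4 ≈ -608.75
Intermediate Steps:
q(I) = 1/(3 + I)
h(Y, C) = (3 + Y)*(C + Y)
w(O) = 8 - O**2
l(u) = -31/16 + u/4 (l(u) = (u - (8 - (1/(3 - 5))**2))/4 = (u - (8 - (1/(-2))**2))/4 = (u - (8 - (-1/2)**2))/4 = (u - (8 - 1*1/4))/4 = (u - (8 - 1/4))/4 = (u - 1*31/4)/4 = (u - 31/4)/4 = (-31/4 + u)/4 = -31/16 + u/4)
l(z)*h(1, 4) = (-31/16 + (1/4)*(-114))*(1**2 + 3*4 + 3*1 + 4*1) = (-31/16 - 57/2)*(1 + 12 + 3 + 4) = -487/16*20 = -2435/4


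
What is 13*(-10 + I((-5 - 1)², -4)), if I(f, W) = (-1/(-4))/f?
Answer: -18707/144 ≈ -129.91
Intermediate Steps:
I(f, W) = 1/(4*f) (I(f, W) = (-1*(-¼))/f = 1/(4*f))
13*(-10 + I((-5 - 1)², -4)) = 13*(-10 + 1/(4*((-5 - 1)²))) = 13*(-10 + 1/(4*((-6)²))) = 13*(-10 + (¼)/36) = 13*(-10 + (¼)*(1/36)) = 13*(-10 + 1/144) = 13*(-1439/144) = -18707/144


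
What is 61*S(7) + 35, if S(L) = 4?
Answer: 279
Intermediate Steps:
61*S(7) + 35 = 61*4 + 35 = 244 + 35 = 279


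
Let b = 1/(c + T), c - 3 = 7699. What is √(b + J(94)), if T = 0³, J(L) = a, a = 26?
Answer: √1542348606/7702 ≈ 5.0990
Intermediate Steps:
c = 7702 (c = 3 + 7699 = 7702)
J(L) = 26
T = 0
b = 1/7702 (b = 1/(7702 + 0) = 1/7702 ≈ 0.00012984)
√(b + J(94)) = √(1/7702 + 26) = √(200253/7702) = √1542348606/7702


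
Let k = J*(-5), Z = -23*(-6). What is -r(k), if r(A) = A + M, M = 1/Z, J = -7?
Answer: -4831/138 ≈ -35.007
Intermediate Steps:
Z = 138
M = 1/138 ≈ 0.0072464
k = 35 (k = -7*(-5) = 35)
r(A) = 1/138 + A (r(A) = A + 1/138 = 1/138 + A)
-r(k) = -(1/138 + 35) = -1*4831/138 = -4831/138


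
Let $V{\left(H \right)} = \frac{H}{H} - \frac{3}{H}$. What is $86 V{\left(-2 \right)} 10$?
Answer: $2150$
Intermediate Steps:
$V{\left(H \right)} = 1 - \frac{3}{H}$
$86 V{\left(-2 \right)} 10 = 86 \frac{-3 - 2}{-2} \cdot 10 = 86 \left(\left(- \frac{1}{2}\right) \left(-5\right)\right) 10 = 86 \cdot \frac{5}{2} \cdot 10 = 215 \cdot 10 = 2150$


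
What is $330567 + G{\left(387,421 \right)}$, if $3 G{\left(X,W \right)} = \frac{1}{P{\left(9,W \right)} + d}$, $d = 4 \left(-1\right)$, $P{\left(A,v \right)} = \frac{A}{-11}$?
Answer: $\frac{52560142}{159} \approx 3.3057 \cdot 10^{5}$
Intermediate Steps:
$P{\left(A,v \right)} = - \frac{A}{11}$ ($P{\left(A,v \right)} = A \left(- \frac{1}{11}\right) = - \frac{A}{11}$)
$d = -4$
$G{\left(X,W \right)} = - \frac{11}{159}$ ($G{\left(X,W \right)} = \frac{1}{3 \left(\left(- \frac{1}{11}\right) 9 - 4\right)} = \frac{1}{3 \left(- \frac{9}{11} - 4\right)} = \frac{1}{3 \left(- \frac{53}{11}\right)} = \frac{1}{3} \left(- \frac{11}{53}\right) = - \frac{11}{159}$)
$330567 + G{\left(387,421 \right)} = 330567 - \frac{11}{159} = \frac{52560142}{159}$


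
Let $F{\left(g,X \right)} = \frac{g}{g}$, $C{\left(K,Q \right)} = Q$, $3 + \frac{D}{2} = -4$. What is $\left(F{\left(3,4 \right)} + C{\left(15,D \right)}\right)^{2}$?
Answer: $169$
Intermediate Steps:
$D = -14$ ($D = -6 + 2 \left(-4\right) = -6 - 8 = -14$)
$F{\left(g,X \right)} = 1$
$\left(F{\left(3,4 \right)} + C{\left(15,D \right)}\right)^{2} = \left(1 - 14\right)^{2} = \left(-13\right)^{2} = 169$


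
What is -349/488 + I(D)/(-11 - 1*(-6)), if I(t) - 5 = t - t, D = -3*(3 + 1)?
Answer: -837/488 ≈ -1.7152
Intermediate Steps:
D = -12 (D = -3*4 = -12)
I(t) = 5 (I(t) = 5 + (t - t) = 5 + 0 = 5)
-349/488 + I(D)/(-11 - 1*(-6)) = -349/488 + 5/(-11 - 1*(-6)) = -349*1/488 + 5/(-11 + 6) = -349/488 + 5/(-5) = -349/488 + 5*(-1/5) = -349/488 - 1 = -837/488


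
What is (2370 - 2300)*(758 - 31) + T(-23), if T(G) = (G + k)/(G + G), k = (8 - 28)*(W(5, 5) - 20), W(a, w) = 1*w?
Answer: 2340663/46 ≈ 50884.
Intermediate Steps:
W(a, w) = w
k = 300 (k = (8 - 28)*(5 - 20) = -20*(-15) = 300)
T(G) = (300 + G)/(2*G) (T(G) = (G + 300)/(G + G) = (300 + G)/((2*G)) = (300 + G)*(1/(2*G)) = (300 + G)/(2*G))
(2370 - 2300)*(758 - 31) + T(-23) = (2370 - 2300)*(758 - 31) + (½)*(300 - 23)/(-23) = 70*727 + (½)*(-1/23)*277 = 50890 - 277/46 = 2340663/46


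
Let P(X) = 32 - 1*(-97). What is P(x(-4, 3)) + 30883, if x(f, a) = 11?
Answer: 31012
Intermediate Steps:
P(X) = 129 (P(X) = 32 + 97 = 129)
P(x(-4, 3)) + 30883 = 129 + 30883 = 31012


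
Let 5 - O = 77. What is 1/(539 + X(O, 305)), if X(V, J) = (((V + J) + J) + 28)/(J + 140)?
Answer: 445/240421 ≈ 0.0018509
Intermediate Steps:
O = -72 (O = 5 - 1*77 = 5 - 77 = -72)
X(V, J) = (28 + V + 2*J)/(140 + J) (X(V, J) = (((J + V) + J) + 28)/(140 + J) = ((V + 2*J) + 28)/(140 + J) = (28 + V + 2*J)/(140 + J))
1/(539 + X(O, 305)) = 1/(539 + (28 - 72 + 2*305)/(140 + 305)) = 1/(539 + (28 - 72 + 610)/445) = 1/(539 + (1/445)*566) = 1/(539 + 566/445) = 1/(240421/445) = 445/240421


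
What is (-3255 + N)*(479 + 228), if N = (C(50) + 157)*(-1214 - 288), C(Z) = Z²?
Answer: -2823806783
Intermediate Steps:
N = -3990814 (N = (50² + 157)*(-1214 - 288) = (2500 + 157)*(-1502) = 2657*(-1502) = -3990814)
(-3255 + N)*(479 + 228) = (-3255 - 3990814)*(479 + 228) = -3994069*707 = -2823806783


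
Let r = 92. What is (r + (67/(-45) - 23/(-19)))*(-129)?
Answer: -3372146/285 ≈ -11832.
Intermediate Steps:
(r + (67/(-45) - 23/(-19)))*(-129) = (92 + (67/(-45) - 23/(-19)))*(-129) = (92 + (67*(-1/45) - 23*(-1/19)))*(-129) = (92 + (-67/45 + 23/19))*(-129) = (92 - 238/855)*(-129) = (78422/855)*(-129) = -3372146/285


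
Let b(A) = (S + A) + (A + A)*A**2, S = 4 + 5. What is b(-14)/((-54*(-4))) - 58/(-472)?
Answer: -107507/4248 ≈ -25.308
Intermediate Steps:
S = 9
b(A) = 9 + A + 2*A**3 (b(A) = (9 + A) + (A + A)*A**2 = (9 + A) + (2*A)*A**2 = (9 + A) + 2*A**3 = 9 + A + 2*A**3)
b(-14)/((-54*(-4))) - 58/(-472) = (9 - 14 + 2*(-14)**3)/((-54*(-4))) - 58/(-472) = (9 - 14 + 2*(-2744))/216 - 58*(-1/472) = (9 - 14 - 5488)*(1/216) + 29/236 = -5493*1/216 + 29/236 = -1831/72 + 29/236 = -107507/4248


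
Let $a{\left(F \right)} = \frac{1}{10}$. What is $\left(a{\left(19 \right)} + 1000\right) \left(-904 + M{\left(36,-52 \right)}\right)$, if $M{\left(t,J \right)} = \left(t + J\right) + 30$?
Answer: $-890089$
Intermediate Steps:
$M{\left(t,J \right)} = 30 + J + t$ ($M{\left(t,J \right)} = \left(J + t\right) + 30 = 30 + J + t$)
$a{\left(F \right)} = \frac{1}{10}$
$\left(a{\left(19 \right)} + 1000\right) \left(-904 + M{\left(36,-52 \right)}\right) = \left(\frac{1}{10} + 1000\right) \left(-904 + \left(30 - 52 + 36\right)\right) = \frac{10001 \left(-904 + 14\right)}{10} = \frac{10001}{10} \left(-890\right) = -890089$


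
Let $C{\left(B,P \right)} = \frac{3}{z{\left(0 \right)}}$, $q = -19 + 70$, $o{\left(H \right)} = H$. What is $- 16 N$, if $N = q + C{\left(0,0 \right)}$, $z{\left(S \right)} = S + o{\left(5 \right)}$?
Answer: $- \frac{4128}{5} \approx -825.6$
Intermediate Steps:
$q = 51$
$z{\left(S \right)} = 5 + S$ ($z{\left(S \right)} = S + 5 = 5 + S$)
$C{\left(B,P \right)} = \frac{3}{5}$ ($C{\left(B,P \right)} = \frac{3}{5 + 0} = \frac{3}{5}$)
$N = \frac{258}{5}$ ($N = 51 + \frac{3}{5} = \frac{258}{5} \approx 51.6$)
$- 16 N = \left(-16\right) \frac{258}{5} = - \frac{4128}{5}$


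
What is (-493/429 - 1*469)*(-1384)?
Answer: 279144496/429 ≈ 6.5069e+5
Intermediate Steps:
(-493/429 - 1*469)*(-1384) = (-493*1/429 - 469)*(-1384) = (-493/429 - 469)*(-1384) = -201694/429*(-1384) = 279144496/429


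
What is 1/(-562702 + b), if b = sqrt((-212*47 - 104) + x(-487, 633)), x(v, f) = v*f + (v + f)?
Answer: -562702/316633858997 - I*sqrt(318193)/316633858997 ≈ -1.7771e-6 - 1.7815e-9*I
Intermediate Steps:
x(v, f) = f + v + f*v (x(v, f) = f*v + (f + v) = f + v + f*v)
b = I*sqrt(318193) (b = sqrt((-212*47 - 104) + (633 - 487 + 633*(-487))) = sqrt((-9964 - 104) + (633 - 487 - 308271)) = sqrt(-10068 - 308125) = sqrt(-318193) = I*sqrt(318193) ≈ 564.09*I)
1/(-562702 + b) = 1/(-562702 + I*sqrt(318193))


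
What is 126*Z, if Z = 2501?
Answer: 315126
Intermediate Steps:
126*Z = 126*2501 = 315126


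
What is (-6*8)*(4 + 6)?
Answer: -480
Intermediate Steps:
(-6*8)*(4 + 6) = -48*10 = -480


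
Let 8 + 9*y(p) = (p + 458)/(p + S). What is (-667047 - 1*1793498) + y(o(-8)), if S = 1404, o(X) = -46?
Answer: -5012131907/2037 ≈ -2.4605e+6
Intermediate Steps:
y(p) = -8/9 + (458 + p)/(9*(1404 + p)) (y(p) = -8/9 + ((p + 458)/(p + 1404))/9 = -8/9 + ((458 + p)/(1404 + p))/9 = -8/9 + (458 + p)/(9*(1404 + p)))
(-667047 - 1*1793498) + y(o(-8)) = (-667047 - 1*1793498) + (-10774 - 7*(-46))/(9*(1404 - 46)) = (-667047 - 1793498) + (⅑)*(-10774 + 322)/1358 = -2460545 + (⅑)*(1/1358)*(-10452) = -2460545 - 1742/2037 = -5012131907/2037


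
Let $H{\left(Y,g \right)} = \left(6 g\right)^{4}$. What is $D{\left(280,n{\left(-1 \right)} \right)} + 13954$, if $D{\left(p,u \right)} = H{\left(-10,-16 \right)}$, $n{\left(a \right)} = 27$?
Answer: $84948610$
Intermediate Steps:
$H{\left(Y,g \right)} = 1296 g^{4}$
$D{\left(p,u \right)} = 84934656$ ($D{\left(p,u \right)} = 1296 \left(-16\right)^{4} = 1296 \cdot 65536 = 84934656$)
$D{\left(280,n{\left(-1 \right)} \right)} + 13954 = 84934656 + 13954 = 84948610$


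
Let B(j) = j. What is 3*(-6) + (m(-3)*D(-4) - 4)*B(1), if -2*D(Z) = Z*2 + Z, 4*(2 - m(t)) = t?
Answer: -11/2 ≈ -5.5000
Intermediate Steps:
m(t) = 2 - t/4
D(Z) = -3*Z/2 (D(Z) = -(Z*2 + Z)/2 = -(2*Z + Z)/2 = -3*Z/2)
3*(-6) + (m(-3)*D(-4) - 4)*B(1) = 3*(-6) + ((2 - ¼*(-3))*(-3/2*(-4)) - 4)*1 = -18 + ((2 + ¾)*6 - 4)*1 = -18 + ((11/4)*6 - 4)*1 = -18 + (33/2 - 4)*1 = -18 + (25/2)*1 = -18 + 25/2 = -11/2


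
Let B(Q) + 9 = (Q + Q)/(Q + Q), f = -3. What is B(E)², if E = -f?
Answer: 64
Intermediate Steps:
E = 3 (E = -1*(-3) = 3)
B(Q) = -8 (B(Q) = -9 + (Q + Q)/(Q + Q) = -9 + (2*Q)/((2*Q)) = -9 + (2*Q)*(1/(2*Q)) = -9 + 1 = -8)
B(E)² = (-8)² = 64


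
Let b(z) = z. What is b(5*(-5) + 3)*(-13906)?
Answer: 305932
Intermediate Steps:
b(5*(-5) + 3)*(-13906) = (5*(-5) + 3)*(-13906) = (-25 + 3)*(-13906) = -22*(-13906) = 305932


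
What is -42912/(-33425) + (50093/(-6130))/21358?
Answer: 1123311900391/875230549900 ≈ 1.2834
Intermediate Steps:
-42912/(-33425) + (50093/(-6130))/21358 = -42912*(-1/33425) + (50093*(-1/6130))*(1/21358) = 42912/33425 - 50093/6130*1/21358 = 42912/33425 - 50093/130924540 = 1123311900391/875230549900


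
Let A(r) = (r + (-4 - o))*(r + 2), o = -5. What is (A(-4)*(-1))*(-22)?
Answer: 132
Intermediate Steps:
A(r) = (1 + r)*(2 + r) (A(r) = (r + (-4 - 1*(-5)))*(r + 2) = (r + (-4 + 5))*(2 + r) = (r + 1)*(2 + r) = (1 + r)*(2 + r))
(A(-4)*(-1))*(-22) = ((2 + (-4)**2 + 3*(-4))*(-1))*(-22) = ((2 + 16 - 12)*(-1))*(-22) = (6*(-1))*(-22) = -6*(-22) = 132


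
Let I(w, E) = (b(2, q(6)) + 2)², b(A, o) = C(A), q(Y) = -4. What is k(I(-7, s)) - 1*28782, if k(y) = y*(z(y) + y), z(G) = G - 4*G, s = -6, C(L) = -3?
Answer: -28784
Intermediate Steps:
b(A, o) = -3
z(G) = -3*G
I(w, E) = 1 (I(w, E) = (-3 + 2)² = (-1)² = 1)
k(y) = -2*y² (k(y) = y*(-3*y + y) = y*(-2*y) = -2*y²)
k(I(-7, s)) - 1*28782 = -2*1² - 1*28782 = -2*1 - 28782 = -2 - 28782 = -28784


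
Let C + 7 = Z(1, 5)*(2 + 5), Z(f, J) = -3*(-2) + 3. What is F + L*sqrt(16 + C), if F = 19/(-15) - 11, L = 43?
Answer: -184/15 + 258*sqrt(2) ≈ 352.60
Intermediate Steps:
Z(f, J) = 9 (Z(f, J) = 6 + 3 = 9)
F = -184/15 (F = 19*(-1/15) - 11 = -19/15 - 11 = -184/15 ≈ -12.267)
C = 56 (C = -7 + 9*(2 + 5) = -7 + 9*7 = -7 + 63 = 56)
F + L*sqrt(16 + C) = -184/15 + 43*sqrt(16 + 56) = -184/15 + 43*sqrt(72) = -184/15 + 43*(6*sqrt(2)) = -184/15 + 258*sqrt(2)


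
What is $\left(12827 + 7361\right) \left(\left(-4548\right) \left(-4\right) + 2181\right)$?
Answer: $411290124$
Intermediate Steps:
$\left(12827 + 7361\right) \left(\left(-4548\right) \left(-4\right) + 2181\right) = 20188 \left(18192 + 2181\right) = 20188 \cdot 20373 = 411290124$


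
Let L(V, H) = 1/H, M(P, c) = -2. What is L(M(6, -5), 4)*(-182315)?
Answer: -182315/4 ≈ -45579.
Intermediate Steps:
L(V, H) = 1/H
L(M(6, -5), 4)*(-182315) = -182315/4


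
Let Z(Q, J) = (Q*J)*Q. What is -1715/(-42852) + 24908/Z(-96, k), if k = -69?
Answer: 483703/567703296 ≈ 0.00085203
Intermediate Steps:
Z(Q, J) = J*Q² (Z(Q, J) = (J*Q)*Q = J*Q²)
-1715/(-42852) + 24908/Z(-96, k) = -1715/(-42852) + 24908/((-69*(-96)²)) = -1715*(-1/42852) + 24908/((-69*9216)) = 1715/42852 + 24908/(-635904) = 1715/42852 + 24908*(-1/635904) = 1715/42852 - 6227/158976 = 483703/567703296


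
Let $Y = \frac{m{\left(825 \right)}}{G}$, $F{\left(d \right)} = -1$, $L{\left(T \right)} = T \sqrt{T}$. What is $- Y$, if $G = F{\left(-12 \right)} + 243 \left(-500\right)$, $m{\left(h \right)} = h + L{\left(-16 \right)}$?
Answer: $\frac{825}{121501} - \frac{64 i}{121501} \approx 0.0067901 - 0.00052674 i$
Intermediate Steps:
$L{\left(T \right)} = T^{\frac{3}{2}}$
$m{\left(h \right)} = h - 64 i$ ($m{\left(h \right)} = h + \left(-16\right)^{\frac{3}{2}} = h - 64 i$)
$G = -121501$ ($G = -1 + 243 \left(-500\right) = -1 - 121500 = -121501$)
$Y = - \frac{825}{121501} + \frac{64 i}{121501}$ ($Y = \frac{825 - 64 i}{-121501} = \left(825 - 64 i\right) \left(- \frac{1}{121501}\right) = - \frac{825}{121501} + \frac{64 i}{121501} \approx -0.0067901 + 0.00052674 i$)
$- Y = - (- \frac{825}{121501} + \frac{64 i}{121501}) = \frac{825}{121501} - \frac{64 i}{121501}$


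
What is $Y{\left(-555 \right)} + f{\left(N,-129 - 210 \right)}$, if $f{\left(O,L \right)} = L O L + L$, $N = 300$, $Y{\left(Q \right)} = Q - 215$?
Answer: $34475191$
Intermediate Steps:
$Y{\left(Q \right)} = -215 + Q$
$f{\left(O,L \right)} = L + O L^{2}$ ($f{\left(O,L \right)} = O L^{2} + L = L + O L^{2}$)
$Y{\left(-555 \right)} + f{\left(N,-129 - 210 \right)} = \left(-215 - 555\right) + \left(-129 - 210\right) \left(1 + \left(-129 - 210\right) 300\right) = -770 - 339 \left(1 - 101700\right) = -770 - -34475961 = -770 + 34475961 = 34475191$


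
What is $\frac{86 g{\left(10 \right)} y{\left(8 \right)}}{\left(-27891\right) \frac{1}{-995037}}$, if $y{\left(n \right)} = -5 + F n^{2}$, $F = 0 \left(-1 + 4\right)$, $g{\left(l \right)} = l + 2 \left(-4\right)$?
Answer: $- \frac{285243940}{9297} \approx -30681.0$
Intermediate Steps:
$g{\left(l \right)} = -8 + l$ ($g{\left(l \right)} = l - 8 = -8 + l$)
$F = 0$ ($F = 0 \cdot 3 = 0$)
$y{\left(n \right)} = -5$ ($y{\left(n \right)} = -5 + 0 n^{2} = -5 + 0 = -5$)
$\frac{86 g{\left(10 \right)} y{\left(8 \right)}}{\left(-27891\right) \frac{1}{-995037}} = \frac{86 \left(-8 + 10\right) \left(-5\right)}{\left(-27891\right) \frac{1}{-995037}} = \frac{86 \cdot 2 \left(-5\right)}{\left(-27891\right) \left(- \frac{1}{995037}\right)} = \frac{172 \left(-5\right)}{\frac{9297}{331679}} = \left(-860\right) \frac{331679}{9297} = - \frac{285243940}{9297}$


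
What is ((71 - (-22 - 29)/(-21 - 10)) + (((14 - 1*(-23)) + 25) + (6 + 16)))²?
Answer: 22600516/961 ≈ 23518.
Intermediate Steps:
((71 - (-22 - 29)/(-21 - 10)) + (((14 - 1*(-23)) + 25) + (6 + 16)))² = ((71 - (-51)/(-31)) + (((14 + 23) + 25) + 22))² = ((71 - (-51)*(-1)/31) + ((37 + 25) + 22))² = ((71 - 1*51/31) + (62 + 22))² = ((71 - 51/31) + 84)² = (2150/31 + 84)² = (4754/31)² = 22600516/961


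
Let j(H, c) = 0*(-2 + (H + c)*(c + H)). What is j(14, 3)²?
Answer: 0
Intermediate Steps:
j(H, c) = 0 (j(H, c) = 0*(-2 + (H + c)*(H + c)) = 0*(-2 + (H + c)²) = 0)
j(14, 3)² = 0² = 0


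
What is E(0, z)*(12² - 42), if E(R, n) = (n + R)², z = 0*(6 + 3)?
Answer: 0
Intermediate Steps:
z = 0 (z = 0*9 = 0)
E(R, n) = (R + n)²
E(0, z)*(12² - 42) = (0 + 0)²*(12² - 42) = 0²*(144 - 42) = 0*102 = 0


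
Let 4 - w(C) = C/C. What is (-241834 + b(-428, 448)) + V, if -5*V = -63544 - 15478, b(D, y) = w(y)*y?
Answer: -1123428/5 ≈ -2.2469e+5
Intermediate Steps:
w(C) = 3 (w(C) = 4 - C/C = 4 - 1*1 = 4 - 1 = 3)
b(D, y) = 3*y
V = 79022/5 (V = -(-63544 - 15478)/5 = -1/5*(-79022) = 79022/5 ≈ 15804.)
(-241834 + b(-428, 448)) + V = (-241834 + 3*448) + 79022/5 = (-241834 + 1344) + 79022/5 = -240490 + 79022/5 = -1123428/5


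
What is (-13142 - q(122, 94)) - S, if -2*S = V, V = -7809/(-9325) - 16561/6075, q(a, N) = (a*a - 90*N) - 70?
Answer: -44179588433/2265975 ≈ -19497.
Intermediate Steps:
q(a, N) = -70 + a² - 90*N (q(a, N) = (a² - 90*N) - 70 = -70 + a² - 90*N)
V = -4279666/2265975 (V = -7809*(-1/9325) - 16561*1/6075 = 7809/9325 - 16561/6075 = -4279666/2265975 ≈ -1.8887)
S = 2139833/2265975 (S = -½*(-4279666/2265975) = 2139833/2265975 ≈ 0.94433)
(-13142 - q(122, 94)) - S = (-13142 - (-70 + 122² - 90*94)) - 1*2139833/2265975 = (-13142 - (-70 + 14884 - 8460)) - 2139833/2265975 = (-13142 - 1*6354) - 2139833/2265975 = (-13142 - 6354) - 2139833/2265975 = -19496 - 2139833/2265975 = -44179588433/2265975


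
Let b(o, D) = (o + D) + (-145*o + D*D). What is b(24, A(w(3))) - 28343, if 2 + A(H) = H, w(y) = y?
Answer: -31797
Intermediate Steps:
A(H) = -2 + H
b(o, D) = D + D² - 144*o (b(o, D) = (D + o) + (-145*o + D²) = (D + o) + (D² - 145*o) = D + D² - 144*o)
b(24, A(w(3))) - 28343 = ((-2 + 3) + (-2 + 3)² - 144*24) - 28343 = (1 + 1² - 3456) - 28343 = (1 + 1 - 3456) - 28343 = -3454 - 28343 = -31797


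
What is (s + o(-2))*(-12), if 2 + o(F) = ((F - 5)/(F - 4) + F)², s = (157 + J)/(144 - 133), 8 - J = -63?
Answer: -7691/33 ≈ -233.06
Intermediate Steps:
J = 71 (J = 8 - 1*(-63) = 8 + 63 = 71)
s = 228/11 (s = (157 + 71)/(144 - 133) = 228/11 ≈ 20.727)
o(F) = -2 + (F + (-5 + F)/(-4 + F))² (o(F) = -2 + ((F - 5)/(F - 4) + F)² = -2 + ((-5 + F)/(-4 + F) + F)² = -2 + (F + (-5 + F)/(-4 + F))²)
(s + o(-2))*(-12) = (228/11 + (-2 + (5 - 1*(-2)² + 3*(-2))²/(-4 - 2)²))*(-12) = (228/11 + (-2 + (5 - 1*4 - 6)²/(-6)²))*(-12) = (228/11 + (-2 + (5 - 4 - 6)²/36))*(-12) = (228/11 + (-2 + (1/36)*(-5)²))*(-12) = (228/11 + (-2 + (1/36)*25))*(-12) = (228/11 + (-2 + 25/36))*(-12) = (228/11 - 47/36)*(-12) = (7691/396)*(-12) = -7691/33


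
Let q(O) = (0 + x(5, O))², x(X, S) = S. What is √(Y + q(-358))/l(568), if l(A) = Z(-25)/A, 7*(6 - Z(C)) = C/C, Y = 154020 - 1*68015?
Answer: 3976*√214169/41 ≈ 44879.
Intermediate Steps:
Y = 86005 (Y = 154020 - 68015 = 86005)
q(O) = O² (q(O) = (0 + O)² = O²)
Z(C) = 41/7 (Z(C) = 6 - C/(7*C) = 6 - ⅐*1 = 6 - ⅐ = 41/7)
l(A) = 41/(7*A)
√(Y + q(-358))/l(568) = √(86005 + (-358)²)/(((41/7)/568)) = √(86005 + 128164)/(((41/7)*(1/568))) = √214169/(41/3976) = √214169*(3976/41) = 3976*√214169/41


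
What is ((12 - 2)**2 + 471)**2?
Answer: 326041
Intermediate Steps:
((12 - 2)**2 + 471)**2 = (10**2 + 471)**2 = (100 + 471)**2 = 571**2 = 326041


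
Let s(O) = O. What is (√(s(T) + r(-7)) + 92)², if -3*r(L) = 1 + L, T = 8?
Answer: (92 + √10)² ≈ 9055.9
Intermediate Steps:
r(L) = -⅓ - L/3 (r(L) = -(1 + L)/3 = -⅓ - L/3)
(√(s(T) + r(-7)) + 92)² = (√(8 + (-⅓ - ⅓*(-7))) + 92)² = (√(8 + (-⅓ + 7/3)) + 92)² = (√(8 + 2) + 92)² = (√10 + 92)² = (92 + √10)²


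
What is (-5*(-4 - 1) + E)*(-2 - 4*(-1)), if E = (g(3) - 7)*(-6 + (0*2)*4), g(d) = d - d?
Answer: 134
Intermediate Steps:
g(d) = 0
E = 42 (E = (0 - 7)*(-6 + (0*2)*4) = -7*(-6 + 0*4) = -7*(-6 + 0) = -7*(-6) = 42)
(-5*(-4 - 1) + E)*(-2 - 4*(-1)) = (-5*(-4 - 1) + 42)*(-2 - 4*(-1)) = (-5*(-5) + 42)*(-2 + 4) = (25 + 42)*2 = 67*2 = 134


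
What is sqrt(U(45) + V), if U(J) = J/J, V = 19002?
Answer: sqrt(19003) ≈ 137.85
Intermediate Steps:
U(J) = 1
sqrt(U(45) + V) = sqrt(1 + 19002) = sqrt(19003)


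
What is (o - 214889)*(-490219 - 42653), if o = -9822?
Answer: 119742199992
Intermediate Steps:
(o - 214889)*(-490219 - 42653) = (-9822 - 214889)*(-490219 - 42653) = -224711*(-532872) = 119742199992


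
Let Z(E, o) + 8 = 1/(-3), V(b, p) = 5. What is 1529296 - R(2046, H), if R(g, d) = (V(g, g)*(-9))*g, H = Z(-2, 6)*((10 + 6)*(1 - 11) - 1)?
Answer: 1621366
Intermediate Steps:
Z(E, o) = -25/3 (Z(E, o) = -8 + 1/(-3) = -8 - ⅓ = -25/3)
H = 4025/3 (H = -25*((10 + 6)*(1 - 11) - 1)/3 = -25*(16*(-10) - 1)/3 = -25*(-160 - 1)/3 = -25/3*(-161) = 4025/3 ≈ 1341.7)
R(g, d) = -45*g (R(g, d) = (5*(-9))*g = -45*g)
1529296 - R(2046, H) = 1529296 - (-45)*2046 = 1529296 - 1*(-92070) = 1529296 + 92070 = 1621366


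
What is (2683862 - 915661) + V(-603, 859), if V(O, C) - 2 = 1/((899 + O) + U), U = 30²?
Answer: 2114770789/1196 ≈ 1.7682e+6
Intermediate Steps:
U = 900
V(O, C) = 2 + 1/(1799 + O) (V(O, C) = 2 + 1/((899 + O) + 900) = 2 + 1/(1799 + O))
(2683862 - 915661) + V(-603, 859) = (2683862 - 915661) + (3599 + 2*(-603))/(1799 - 603) = 1768201 + (3599 - 1206)/1196 = 1768201 + (1/1196)*2393 = 1768201 + 2393/1196 = 2114770789/1196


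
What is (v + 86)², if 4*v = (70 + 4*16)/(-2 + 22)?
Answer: 12299049/1600 ≈ 7686.9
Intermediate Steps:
v = 67/40 (v = ((70 + 4*16)/(-2 + 22))/4 = ((70 + 64)/20)/4 = (134*(1/20))/4 = (¼)*(67/10) = 67/40 ≈ 1.6750)
(v + 86)² = (67/40 + 86)² = (3507/40)² = 12299049/1600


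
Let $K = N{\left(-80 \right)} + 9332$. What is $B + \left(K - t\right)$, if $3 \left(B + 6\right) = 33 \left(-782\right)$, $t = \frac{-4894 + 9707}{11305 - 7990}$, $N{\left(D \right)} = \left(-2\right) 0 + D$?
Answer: $\frac{2130047}{3315} \approx 642.55$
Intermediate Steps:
$N{\left(D \right)} = D$ ($N{\left(D \right)} = 0 + D = D$)
$K = 9252$ ($K = -80 + 9332 = 9252$)
$t = \frac{4813}{3315} \approx 1.4519$
$B = -8608$ ($B = -6 + \frac{33 \left(-782\right)}{3} = -6 + \frac{1}{3} \left(-25806\right) = -6 - 8602 = -8608$)
$B + \left(K - t\right) = -8608 + \left(9252 - \frac{4813}{3315}\right) = -8608 + \frac{30665567}{3315} = \frac{2130047}{3315}$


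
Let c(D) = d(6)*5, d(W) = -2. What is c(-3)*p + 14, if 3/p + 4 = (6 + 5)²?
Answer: 536/39 ≈ 13.744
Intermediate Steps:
p = 1/39 (p = 3/(-4 + (6 + 5)²) = 3/(-4 + 11²) = 3/(-4 + 121) = 3/117 = 3*(1/117) = 1/39 ≈ 0.025641)
c(D) = -10 (c(D) = -2*5 = -10)
c(-3)*p + 14 = -10*1/39 + 14 = -10/39 + 14 = 536/39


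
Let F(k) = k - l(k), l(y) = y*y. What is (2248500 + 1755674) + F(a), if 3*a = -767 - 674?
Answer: 33956762/9 ≈ 3.7730e+6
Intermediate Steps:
l(y) = y²
a = -1441/3 (a = (-767 - 674)/3 = (⅓)*(-1441) = -1441/3 ≈ -480.33)
F(k) = k - k²
(2248500 + 1755674) + F(a) = (2248500 + 1755674) - 1441*(1 - 1*(-1441/3))/3 = 4004174 - 1441*(1 + 1441/3)/3 = 4004174 - 1441/3*1444/3 = 4004174 - 2080804/9 = 33956762/9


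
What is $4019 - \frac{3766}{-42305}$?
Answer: $\frac{170027561}{42305} \approx 4019.1$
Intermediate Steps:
$4019 - \frac{3766}{-42305} = 4019 - - \frac{3766}{42305} = 4019 + \frac{3766}{42305} = \frac{170027561}{42305}$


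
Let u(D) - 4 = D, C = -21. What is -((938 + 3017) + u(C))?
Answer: -3938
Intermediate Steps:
u(D) = 4 + D
-((938 + 3017) + u(C)) = -((938 + 3017) + (4 - 21)) = -(3955 - 17) = -1*3938 = -3938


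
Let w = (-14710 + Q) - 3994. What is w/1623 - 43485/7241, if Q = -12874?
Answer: -7672627/301337 ≈ -25.462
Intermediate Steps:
w = -31578 (w = (-14710 - 12874) - 3994 = -27584 - 3994 = -31578)
w/1623 - 43485/7241 = -31578/1623 - 43485/7241 = -31578*1/1623 - 43485*1/7241 = -10526/541 - 3345/557 = -7672627/301337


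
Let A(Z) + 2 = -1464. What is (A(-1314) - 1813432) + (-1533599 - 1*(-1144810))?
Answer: -2203687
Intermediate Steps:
A(Z) = -1466 (A(Z) = -2 - 1464 = -1466)
(A(-1314) - 1813432) + (-1533599 - 1*(-1144810)) = (-1466 - 1813432) + (-1533599 - 1*(-1144810)) = -1814898 + (-1533599 + 1144810) = -1814898 - 388789 = -2203687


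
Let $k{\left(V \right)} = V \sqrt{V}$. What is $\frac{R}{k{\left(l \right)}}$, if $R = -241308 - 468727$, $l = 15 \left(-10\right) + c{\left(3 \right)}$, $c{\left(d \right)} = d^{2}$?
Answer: $- \frac{710035 i \sqrt{141}}{19881} \approx - 424.08 i$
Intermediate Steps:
$l = -141$ ($l = 15 \left(-10\right) + 3^{2} = -150 + 9 = -141$)
$R = -710035$ ($R = -241308 - 468727 = -710035$)
$k{\left(V \right)} = V^{\frac{3}{2}}$
$\frac{R}{k{\left(l \right)}} = - \frac{710035}{\left(-141\right)^{\frac{3}{2}}} = - \frac{710035}{\left(-141\right) i \sqrt{141}} = - 710035 \frac{i \sqrt{141}}{19881} = - \frac{710035 i \sqrt{141}}{19881}$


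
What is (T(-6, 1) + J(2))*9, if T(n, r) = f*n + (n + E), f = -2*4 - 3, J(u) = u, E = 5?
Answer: 603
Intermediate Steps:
f = -11 (f = -8 - 3 = -11)
T(n, r) = 5 - 10*n (T(n, r) = -11*n + (n + 5) = -11*n + (5 + n) = 5 - 10*n)
(T(-6, 1) + J(2))*9 = ((5 - 10*(-6)) + 2)*9 = ((5 + 60) + 2)*9 = (65 + 2)*9 = 67*9 = 603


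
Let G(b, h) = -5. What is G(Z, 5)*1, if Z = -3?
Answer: -5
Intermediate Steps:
G(Z, 5)*1 = -5*1 = -5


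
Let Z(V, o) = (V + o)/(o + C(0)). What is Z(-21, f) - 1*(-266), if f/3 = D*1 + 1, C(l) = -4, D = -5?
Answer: 4289/16 ≈ 268.06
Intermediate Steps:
f = -12 (f = 3*(-5*1 + 1) = 3*(-5 + 1) = 3*(-4) = -12)
Z(V, o) = (V + o)/(-4 + o) (Z(V, o) = (V + o)/(o - 4) = (V + o)/(-4 + o))
Z(-21, f) - 1*(-266) = (-21 - 12)/(-4 - 12) - 1*(-266) = -33/(-16) + 266 = -1/16*(-33) + 266 = 33/16 + 266 = 4289/16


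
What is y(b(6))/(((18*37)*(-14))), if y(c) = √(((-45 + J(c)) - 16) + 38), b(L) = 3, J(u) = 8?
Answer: -I*√15/9324 ≈ -0.00041538*I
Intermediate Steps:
y(c) = I*√15 (y(c) = √(((-45 + 8) - 16) + 38) = √((-37 - 16) + 38) = √(-53 + 38) = √(-15) = I*√15)
y(b(6))/(((18*37)*(-14))) = (I*√15)/(((18*37)*(-14))) = (I*√15)/((666*(-14))) = (I*√15)/(-9324) = (I*√15)*(-1/9324) = -I*√15/9324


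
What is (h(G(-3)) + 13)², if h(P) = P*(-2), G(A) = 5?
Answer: 9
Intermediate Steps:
h(P) = -2*P
(h(G(-3)) + 13)² = (-2*5 + 13)² = (-10 + 13)² = 3² = 9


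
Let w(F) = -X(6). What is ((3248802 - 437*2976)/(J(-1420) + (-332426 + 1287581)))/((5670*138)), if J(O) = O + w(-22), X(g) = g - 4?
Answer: 64943/24875264106 ≈ 2.6107e-6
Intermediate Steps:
X(g) = -4 + g
w(F) = -2 (w(F) = -(-4 + 6) = -1*2 = -2)
J(O) = -2 + O (J(O) = O - 2 = -2 + O)
((3248802 - 437*2976)/(J(-1420) + (-332426 + 1287581)))/((5670*138)) = ((3248802 - 437*2976)/((-2 - 1420) + (-332426 + 1287581)))/((5670*138)) = ((3248802 - 1300512)/(-1422 + 955155))/782460 = (1948290/953733)*(1/782460) = (1948290*(1/953733))*(1/782460) = (649430/317911)*(1/782460) = 64943/24875264106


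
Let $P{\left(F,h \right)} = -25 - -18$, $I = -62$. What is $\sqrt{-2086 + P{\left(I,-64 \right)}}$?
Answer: $i \sqrt{2093} \approx 45.749 i$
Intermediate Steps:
$P{\left(F,h \right)} = -7$ ($P{\left(F,h \right)} = -25 + 18 = -7$)
$\sqrt{-2086 + P{\left(I,-64 \right)}} = \sqrt{-2086 - 7} = \sqrt{-2093} = i \sqrt{2093}$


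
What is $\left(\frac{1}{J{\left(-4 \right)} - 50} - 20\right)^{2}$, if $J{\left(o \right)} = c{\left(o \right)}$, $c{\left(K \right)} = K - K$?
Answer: $\frac{1002001}{2500} \approx 400.8$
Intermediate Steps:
$c{\left(K \right)} = 0$
$J{\left(o \right)} = 0$
$\left(\frac{1}{J{\left(-4 \right)} - 50} - 20\right)^{2} = \left(\frac{1}{0 - 50} - 20\right)^{2} = \left(\frac{1}{-50} - 20\right)^{2} = \left(- \frac{1}{50} - 20\right)^{2} = \left(- \frac{1001}{50}\right)^{2} = \frac{1002001}{2500}$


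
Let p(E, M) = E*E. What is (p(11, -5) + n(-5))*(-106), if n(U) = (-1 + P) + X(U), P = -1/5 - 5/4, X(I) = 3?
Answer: -128843/10 ≈ -12884.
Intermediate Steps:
p(E, M) = E²
P = -29/20 (P = -1*⅕ - 5*¼ = -⅕ - 5/4 = -29/20 ≈ -1.4500)
n(U) = 11/20 (n(U) = (-1 - 29/20) + 3 = -49/20 + 3 = 11/20)
(p(11, -5) + n(-5))*(-106) = (11² + 11/20)*(-106) = (121 + 11/20)*(-106) = (2431/20)*(-106) = -128843/10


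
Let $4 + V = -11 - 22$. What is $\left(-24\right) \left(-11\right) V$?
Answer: $-9768$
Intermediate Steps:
$V = -37$ ($V = -4 - 33 = -37$)
$\left(-24\right) \left(-11\right) V = \left(-24\right) \left(-11\right) \left(-37\right) = 264 \left(-37\right) = -9768$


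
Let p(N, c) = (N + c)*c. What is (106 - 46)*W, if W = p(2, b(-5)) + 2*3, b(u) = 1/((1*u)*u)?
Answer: 45612/125 ≈ 364.90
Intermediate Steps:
b(u) = u**(-2) (b(u) = 1/(u*u) = 1/(u**2) = u**(-2))
p(N, c) = c*(N + c)
W = 3801/625 (W = (2 + (-5)**(-2))/(-5)**2 + 2*3 = (2 + 1/25)/25 + 6 = (1/25)*(51/25) + 6 = 51/625 + 6 = 3801/625 ≈ 6.0816)
(106 - 46)*W = (106 - 46)*(3801/625) = 60*(3801/625) = 45612/125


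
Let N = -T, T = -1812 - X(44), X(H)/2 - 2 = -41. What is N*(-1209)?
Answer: -2096406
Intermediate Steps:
X(H) = -78 (X(H) = 4 + 2*(-41) = 4 - 82 = -78)
T = -1734 (T = -1812 - 1*(-78) = -1812 + 78 = -1734)
N = 1734 (N = -1*(-1734) = 1734)
N*(-1209) = 1734*(-1209) = -2096406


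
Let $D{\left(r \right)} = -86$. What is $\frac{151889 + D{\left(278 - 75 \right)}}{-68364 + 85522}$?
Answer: $\frac{151803}{17158} \approx 8.8474$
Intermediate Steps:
$\frac{151889 + D{\left(278 - 75 \right)}}{-68364 + 85522} = \frac{151889 - 86}{-68364 + 85522} = \frac{151803}{17158}$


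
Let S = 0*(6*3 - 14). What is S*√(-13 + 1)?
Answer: 0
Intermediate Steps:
S = 0 (S = 0*(18 - 14) = 0*4 = 0)
S*√(-13 + 1) = 0*√(-13 + 1) = 0*√(-12) = 0*(2*I*√3) = 0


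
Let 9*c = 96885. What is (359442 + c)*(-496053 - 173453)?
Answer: -247855807742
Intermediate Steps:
c = 10765 (c = (⅑)*96885 = 10765)
(359442 + c)*(-496053 - 173453) = (359442 + 10765)*(-496053 - 173453) = 370207*(-669506) = -247855807742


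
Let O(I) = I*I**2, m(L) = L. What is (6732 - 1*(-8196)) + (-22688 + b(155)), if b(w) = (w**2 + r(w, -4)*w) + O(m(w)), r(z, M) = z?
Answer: 3764165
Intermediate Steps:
O(I) = I**3
b(w) = w**3 + 2*w**2 (b(w) = (w**2 + w*w) + w**3 = (w**2 + w**2) + w**3 = 2*w**2 + w**3 = w**3 + 2*w**2)
(6732 - 1*(-8196)) + (-22688 + b(155)) = (6732 - 1*(-8196)) + (-22688 + 155**2*(2 + 155)) = (6732 + 8196) + (-22688 + 24025*157) = 14928 + (-22688 + 3771925) = 14928 + 3749237 = 3764165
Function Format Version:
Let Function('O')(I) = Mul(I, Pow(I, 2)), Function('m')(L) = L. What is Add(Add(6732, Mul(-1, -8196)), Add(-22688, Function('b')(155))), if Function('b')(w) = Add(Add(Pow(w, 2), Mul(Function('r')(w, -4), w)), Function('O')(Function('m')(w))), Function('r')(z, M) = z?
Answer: 3764165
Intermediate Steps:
Function('O')(I) = Pow(I, 3)
Function('b')(w) = Add(Pow(w, 3), Mul(2, Pow(w, 2))) (Function('b')(w) = Add(Add(Pow(w, 2), Mul(w, w)), Pow(w, 3)) = Add(Add(Pow(w, 2), Pow(w, 2)), Pow(w, 3)) = Add(Mul(2, Pow(w, 2)), Pow(w, 3)) = Add(Pow(w, 3), Mul(2, Pow(w, 2))))
Add(Add(6732, Mul(-1, -8196)), Add(-22688, Function('b')(155))) = Add(Add(6732, Mul(-1, -8196)), Add(-22688, Mul(Pow(155, 2), Add(2, 155)))) = Add(Add(6732, 8196), Add(-22688, Mul(24025, 157))) = Add(14928, Add(-22688, 3771925)) = Add(14928, 3749237) = 3764165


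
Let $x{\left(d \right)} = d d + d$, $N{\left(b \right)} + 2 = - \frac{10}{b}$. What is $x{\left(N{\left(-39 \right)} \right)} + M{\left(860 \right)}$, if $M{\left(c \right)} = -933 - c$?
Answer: $- \frac{2725181}{1521} \approx -1791.7$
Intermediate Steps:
$N{\left(b \right)} = -2 - \frac{10}{b}$
$x{\left(d \right)} = d + d^{2}$ ($x{\left(d \right)} = d^{2} + d = d + d^{2}$)
$x{\left(N{\left(-39 \right)} \right)} + M{\left(860 \right)} = \left(-2 - \frac{10}{-39}\right) \left(1 - \left(2 + \frac{10}{-39}\right)\right) - 1793 = \left(-2 - - \frac{10}{39}\right) \left(1 - \frac{68}{39}\right) - 1793 = \left(-2 + \frac{10}{39}\right) \left(1 + \left(-2 + \frac{10}{39}\right)\right) - 1793 = - \frac{68 \left(1 - \frac{68}{39}\right)}{39} - 1793 = \left(- \frac{68}{39}\right) \left(- \frac{29}{39}\right) - 1793 = \frac{1972}{1521} - 1793 = - \frac{2725181}{1521}$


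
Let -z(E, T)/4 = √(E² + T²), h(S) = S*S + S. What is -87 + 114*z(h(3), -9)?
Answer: -6927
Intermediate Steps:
h(S) = S + S² (h(S) = S² + S = S + S²)
z(E, T) = -4*√(E² + T²)
-87 + 114*z(h(3), -9) = -87 + 114*(-4*√((3*(1 + 3))² + (-9)²)) = -87 + 114*(-4*√((3*4)² + 81)) = -87 + 114*(-4*√(12² + 81)) = -87 + 114*(-4*√(144 + 81)) = -87 + 114*(-4*√225) = -87 + 114*(-4*15) = -87 + 114*(-60) = -87 - 6840 = -6927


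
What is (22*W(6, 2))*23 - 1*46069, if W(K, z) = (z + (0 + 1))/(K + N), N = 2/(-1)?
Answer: -91379/2 ≈ -45690.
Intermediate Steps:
N = -2 (N = 2*(-1) = -2)
W(K, z) = (1 + z)/(-2 + K) (W(K, z) = (z + (0 + 1))/(K - 2) = (z + 1)/(-2 + K) = (1 + z)/(-2 + K))
(22*W(6, 2))*23 - 1*46069 = (22*((1 + 2)/(-2 + 6)))*23 - 1*46069 = (22*(3/4))*23 - 46069 = (22*((¼)*3))*23 - 46069 = (22*(¾))*23 - 46069 = (33/2)*23 - 46069 = 759/2 - 46069 = -91379/2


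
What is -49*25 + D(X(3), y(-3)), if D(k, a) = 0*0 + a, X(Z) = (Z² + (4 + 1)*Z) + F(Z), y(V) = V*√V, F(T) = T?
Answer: -1225 - 3*I*√3 ≈ -1225.0 - 5.1962*I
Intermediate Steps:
y(V) = V^(3/2)
X(Z) = Z² + 6*Z (X(Z) = (Z² + (4 + 1)*Z) + Z = (Z² + 5*Z) + Z = Z² + 6*Z)
D(k, a) = a (D(k, a) = 0 + a = a)
-49*25 + D(X(3), y(-3)) = -49*25 + (-3)^(3/2) = -1225 - 3*I*√3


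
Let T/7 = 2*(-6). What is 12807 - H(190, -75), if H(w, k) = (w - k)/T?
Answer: 1076053/84 ≈ 12810.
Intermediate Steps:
T = -84 (T = 7*(2*(-6)) = 7*(-12) = -84)
H(w, k) = -w/84 + k/84 (H(w, k) = (w - k)/(-84) = (w - k)*(-1/84) = -w/84 + k/84)
12807 - H(190, -75) = 12807 - (-1/84*190 + (1/84)*(-75)) = 12807 - (-95/42 - 25/28) = 12807 - 1*(-265/84) = 12807 + 265/84 = 1076053/84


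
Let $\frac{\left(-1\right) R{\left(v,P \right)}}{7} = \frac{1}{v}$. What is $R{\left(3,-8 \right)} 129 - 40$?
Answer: $-341$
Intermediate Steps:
$R{\left(v,P \right)} = - \frac{7}{v}$
$R{\left(3,-8 \right)} 129 - 40 = - \frac{7}{3} \cdot 129 - 40 = \left(-7\right) \frac{1}{3} \cdot 129 - 40 = \left(- \frac{7}{3}\right) 129 - 40 = -301 - 40 = -341$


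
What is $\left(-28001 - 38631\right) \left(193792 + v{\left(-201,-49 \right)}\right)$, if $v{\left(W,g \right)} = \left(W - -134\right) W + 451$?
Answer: $-13840132720$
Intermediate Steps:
$v{\left(W,g \right)} = 451 + W \left(134 + W\right)$ ($v{\left(W,g \right)} = \left(W + 134\right) W + 451 = \left(134 + W\right) W + 451 = W \left(134 + W\right) + 451 = 451 + W \left(134 + W\right)$)
$\left(-28001 - 38631\right) \left(193792 + v{\left(-201,-49 \right)}\right) = \left(-28001 - 38631\right) \left(193792 + \left(451 + \left(-201\right)^{2} + 134 \left(-201\right)\right)\right) = - 66632 \left(193792 + \left(451 + 40401 - 26934\right)\right) = - 66632 \left(193792 + 13918\right) = \left(-66632\right) 207710 = -13840132720$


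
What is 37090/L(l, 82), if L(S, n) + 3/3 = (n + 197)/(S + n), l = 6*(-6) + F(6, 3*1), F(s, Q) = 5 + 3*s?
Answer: 85307/7 ≈ 12187.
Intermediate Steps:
l = -13 (l = 6*(-6) + (5 + 3*6) = -36 + (5 + 18) = -36 + 23 = -13)
L(S, n) = -1 + (197 + n)/(S + n) (L(S, n) = -1 + (n + 197)/(S + n) = -1 + (197 + n)/(S + n))
37090/L(l, 82) = 37090/(((197 - 1*(-13))/(-13 + 82))) = 37090/(((197 + 13)/69)) = 37090/(((1/69)*210)) = 37090/(70/23) = 37090*(23/70) = 85307/7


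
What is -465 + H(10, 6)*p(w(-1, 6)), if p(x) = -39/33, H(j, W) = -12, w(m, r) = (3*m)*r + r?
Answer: -4959/11 ≈ -450.82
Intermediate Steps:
w(m, r) = r + 3*m*r (w(m, r) = 3*m*r + r = r + 3*m*r)
p(x) = -13/11 (p(x) = -39*1/33 = -13/11)
-465 + H(10, 6)*p(w(-1, 6)) = -465 - 12*(-13/11) = -465 + 156/11 = -4959/11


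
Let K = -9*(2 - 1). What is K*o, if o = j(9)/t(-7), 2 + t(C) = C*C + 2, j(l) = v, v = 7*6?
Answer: -54/7 ≈ -7.7143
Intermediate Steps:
v = 42
j(l) = 42
t(C) = C² (t(C) = -2 + (C*C + 2) = -2 + (C² + 2) = -2 + (2 + C²) = C²)
K = -9 (K = -9*1 = -9)
o = 6/7 (o = 42/((-7)²) = 42/49 = 42*(1/49) = 6/7 ≈ 0.85714)
K*o = -9*6/7 = -54/7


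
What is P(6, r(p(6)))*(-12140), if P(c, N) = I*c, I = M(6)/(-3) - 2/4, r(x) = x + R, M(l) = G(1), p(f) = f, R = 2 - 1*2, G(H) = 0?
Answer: 36420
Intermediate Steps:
R = 0 (R = 2 - 2 = 0)
M(l) = 0
r(x) = x (r(x) = x + 0 = x)
I = -½ (I = 0/(-3) - 2/4 = 0*(-⅓) - 2*¼ = 0 - ½ = -½ ≈ -0.50000)
P(c, N) = -c/2
P(6, r(p(6)))*(-12140) = -½*6*(-12140) = -3*(-12140) = 36420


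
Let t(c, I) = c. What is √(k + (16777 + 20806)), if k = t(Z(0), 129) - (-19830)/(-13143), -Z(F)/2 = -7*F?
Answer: √721307611453/4381 ≈ 193.86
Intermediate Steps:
Z(F) = 14*F (Z(F) = -(-14)*F = 14*F)
k = -6610/4381 (k = 14*0 - (-19830)/(-13143) = 0 - (-19830)*(-1)/13143 = 0 - 1*6610/4381 = 0 - 6610/4381 = -6610/4381 ≈ -1.5088)
√(k + (16777 + 20806)) = √(-6610/4381 + (16777 + 20806)) = √(-6610/4381 + 37583) = √(164644513/4381) = √721307611453/4381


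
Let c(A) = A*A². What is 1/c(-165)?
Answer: -1/4492125 ≈ -2.2261e-7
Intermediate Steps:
c(A) = A³
1/c(-165) = 1/((-165)³) = 1/(-4492125) = -1/4492125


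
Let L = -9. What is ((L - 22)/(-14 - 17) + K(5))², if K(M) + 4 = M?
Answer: 4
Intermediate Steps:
K(M) = -4 + M
((L - 22)/(-14 - 17) + K(5))² = ((-9 - 22)/(-14 - 17) + (-4 + 5))² = (-31/(-31) + 1)² = (-31*(-1/31) + 1)² = (1 + 1)² = 2² = 4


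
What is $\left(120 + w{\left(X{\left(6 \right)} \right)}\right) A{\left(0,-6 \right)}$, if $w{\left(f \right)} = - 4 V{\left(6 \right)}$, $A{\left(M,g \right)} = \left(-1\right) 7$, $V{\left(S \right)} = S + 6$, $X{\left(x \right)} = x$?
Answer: $-504$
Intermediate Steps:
$V{\left(S \right)} = 6 + S$
$A{\left(M,g \right)} = -7$
$w{\left(f \right)} = -48$ ($w{\left(f \right)} = - 4 \left(6 + 6\right) = \left(-4\right) 12 = -48$)
$\left(120 + w{\left(X{\left(6 \right)} \right)}\right) A{\left(0,-6 \right)} = \left(120 - 48\right) \left(-7\right) = 72 \left(-7\right) = -504$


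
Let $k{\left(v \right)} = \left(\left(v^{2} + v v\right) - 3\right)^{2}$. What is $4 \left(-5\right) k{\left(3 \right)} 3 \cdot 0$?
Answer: $0$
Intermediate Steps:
$k{\left(v \right)} = \left(-3 + 2 v^{2}\right)^{2}$ ($k{\left(v \right)} = \left(\left(v^{2} + v^{2}\right) - 3\right)^{2} = \left(2 v^{2} - 3\right)^{2} = \left(-3 + 2 v^{2}\right)^{2}$)
$4 \left(-5\right) k{\left(3 \right)} 3 \cdot 0 = 4 \left(-5\right) \left(-3 + 2 \cdot 3^{2}\right)^{2} \cdot 3 \cdot 0 = - 20 \left(-3 + 2 \cdot 9\right)^{2} \cdot 0 = - 20 \left(-3 + 18\right)^{2} \cdot 0 = - 20 \cdot 15^{2} \cdot 0 = \left(-20\right) 225 \cdot 0 = \left(-4500\right) 0 = 0$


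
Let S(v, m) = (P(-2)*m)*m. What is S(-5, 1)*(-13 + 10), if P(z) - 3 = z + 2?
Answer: -9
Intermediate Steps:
P(z) = 5 + z (P(z) = 3 + (z + 2) = 3 + (2 + z) = 5 + z)
S(v, m) = 3*m**2 (S(v, m) = ((5 - 2)*m)*m = (3*m)*m = 3*m**2)
S(-5, 1)*(-13 + 10) = (3*1**2)*(-13 + 10) = (3*1)*(-3) = 3*(-3) = -9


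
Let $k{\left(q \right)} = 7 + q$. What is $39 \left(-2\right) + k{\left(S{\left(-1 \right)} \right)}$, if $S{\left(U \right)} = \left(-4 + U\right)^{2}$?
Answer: $-46$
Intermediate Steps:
$39 \left(-2\right) + k{\left(S{\left(-1 \right)} \right)} = 39 \left(-2\right) + \left(7 + \left(-4 - 1\right)^{2}\right) = -78 + \left(7 + \left(-5\right)^{2}\right) = -78 + \left(7 + 25\right) = -78 + 32 = -46$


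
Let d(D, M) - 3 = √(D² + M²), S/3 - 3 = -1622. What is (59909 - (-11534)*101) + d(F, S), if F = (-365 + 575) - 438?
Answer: 1224846 + 3*√2626937 ≈ 1.2297e+6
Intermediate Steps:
S = -4857 (S = 9 + 3*(-1622) = 9 - 4866 = -4857)
F = -228 (F = 210 - 438 = -228)
d(D, M) = 3 + √(D² + M²)
(59909 - (-11534)*101) + d(F, S) = (59909 - (-11534)*101) + (3 + √((-228)² + (-4857)²)) = (59909 - 1*(-1164934)) + (3 + √(51984 + 23590449)) = (59909 + 1164934) + (3 + √23642433) = 1224843 + (3 + 3*√2626937) = 1224846 + 3*√2626937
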